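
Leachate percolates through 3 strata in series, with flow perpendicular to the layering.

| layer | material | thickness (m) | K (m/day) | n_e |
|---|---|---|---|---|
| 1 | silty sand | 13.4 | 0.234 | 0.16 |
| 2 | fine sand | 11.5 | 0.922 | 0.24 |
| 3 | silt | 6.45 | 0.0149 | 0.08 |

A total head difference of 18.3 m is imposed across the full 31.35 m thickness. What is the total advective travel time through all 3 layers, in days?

149

With flow normal to the layers, continuity requires the same specific discharge q through every layer.
Σ(b_i/K_i) = 13.4/0.234 + 11.5/0.922 + 6.45/0.0149 = 502.6 d.
q = Δh / Σ(b_i/K_i) = 18.3 / 502.6 = 0.03641 m/day.
In each layer the seepage velocity is v_i = q/n_i, so the layer transit time is t_i = b_i·n_i / q:
  layer 1 (silty sand): t_1 = 13.4 × 0.16 / 0.03641 = 58.89 d
  layer 2 (fine sand): t_2 = 11.5 × 0.24 / 0.03641 = 75.81 d
  layer 3 (silt): t_3 = 6.45 × 0.08 / 0.03641 = 14.17 d
Total t = Σ t_i = 148.9 days.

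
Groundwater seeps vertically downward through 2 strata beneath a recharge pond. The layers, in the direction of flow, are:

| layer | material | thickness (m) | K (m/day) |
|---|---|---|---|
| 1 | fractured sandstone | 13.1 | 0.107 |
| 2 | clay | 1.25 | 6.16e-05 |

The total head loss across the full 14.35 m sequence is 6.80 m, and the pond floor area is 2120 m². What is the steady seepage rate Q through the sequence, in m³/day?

0.706

Flow is perpendicular to layering, so the layers act in series and the equivalent K is the thickness-weighted harmonic mean.
Total thickness L = 13.1 + 1.25 = 14.35 m.
Σ(b_i/K_i) = 13.1/0.107 + 1.25/6.16e-05 = 20415 d.
K_eq = L / Σ(b_i/K_i) = 14.35 / 20415 = 0.0007029 m/day.
Q = K_eq · A · (Δh/L) = 0.0007029 × 2120 × (6.80/14.35) = 0.7062 m³/day.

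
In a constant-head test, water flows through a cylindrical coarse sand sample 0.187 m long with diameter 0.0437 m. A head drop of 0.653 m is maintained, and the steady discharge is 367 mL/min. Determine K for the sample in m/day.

Cross-sectional area A = π·(d/2)² = π × (0.0437/2)² = 0.001500 m².
Convert discharge: 367 mL/min = 6.117e-06 m³/s.
Darcy's law rearranged: K = Q·L / (A·Δh) = 6.117e-06 × 0.187 / (0.001500 × 0.653) = 0.001168 m/s = 100.9 m/day.

101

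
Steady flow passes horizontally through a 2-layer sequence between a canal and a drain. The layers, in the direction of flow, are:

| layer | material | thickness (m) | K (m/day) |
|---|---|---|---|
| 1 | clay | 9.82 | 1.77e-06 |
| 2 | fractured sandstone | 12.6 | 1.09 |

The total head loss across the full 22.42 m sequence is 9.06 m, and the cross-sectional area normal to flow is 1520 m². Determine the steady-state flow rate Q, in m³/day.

Flow is perpendicular to layering, so the layers act in series and the equivalent K is the thickness-weighted harmonic mean.
Total thickness L = 9.82 + 12.6 = 22.42 m.
Σ(b_i/K_i) = 9.82/1.77e-06 + 12.6/1.09 = 5.548e+06 d.
K_eq = L / Σ(b_i/K_i) = 22.42 / 5.548e+06 = 4.041e-06 m/day.
Q = K_eq · A · (Δh/L) = 4.041e-06 × 1520 × (9.06/22.42) = 0.002482 m³/day.

0.00248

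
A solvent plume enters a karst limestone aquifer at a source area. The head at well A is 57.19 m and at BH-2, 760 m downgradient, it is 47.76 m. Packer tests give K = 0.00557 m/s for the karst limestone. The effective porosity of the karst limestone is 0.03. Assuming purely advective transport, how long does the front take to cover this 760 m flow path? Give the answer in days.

Convert K: 0.00557 m/s × 86400 = 481.2 m/day.
Hydraulic gradient i = (57.19 − 47.76) / 760 = 9.43 / 760 = 0.01241.
Darcy flux q = K · i = 481.2 × 0.01241 = 5.971 m/day.
Seepage velocity v = q / n_e = 5.971 / 0.03 = 199.0 m/day.
Travel time t = L / v = 760 / 199.0 = 3.818 days.

3.82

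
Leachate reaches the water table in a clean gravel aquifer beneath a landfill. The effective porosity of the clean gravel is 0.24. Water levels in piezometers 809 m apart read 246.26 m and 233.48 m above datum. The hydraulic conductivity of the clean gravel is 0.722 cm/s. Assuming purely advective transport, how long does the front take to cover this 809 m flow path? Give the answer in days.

19.7

Convert K: 0.722 cm/s × 864 = 623.8 m/day.
Hydraulic gradient i = (246.26 − 233.48) / 809 = 12.78 / 809 = 0.01580.
Darcy flux q = K · i = 623.8 × 0.01580 = 9.854 m/day.
Seepage velocity v = q / n_e = 9.854 / 0.24 = 41.06 m/day.
Travel time t = L / v = 809 / 41.06 = 19.70 days.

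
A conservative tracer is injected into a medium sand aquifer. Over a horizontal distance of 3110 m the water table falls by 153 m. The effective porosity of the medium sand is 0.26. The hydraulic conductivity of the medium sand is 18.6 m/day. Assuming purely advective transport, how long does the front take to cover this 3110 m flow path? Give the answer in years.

2.42

Hydraulic gradient i = Δh / L = 153 / 3110 = 0.04920.
Darcy flux q = K · i = 18.60 × 0.04920 = 0.9150 m/day.
Seepage velocity v = q / n_e = 0.9150 / 0.26 = 3.519 m/day.
Travel time t = L / v = 3110 / 3.519 = 883.7 days = 2.419 years.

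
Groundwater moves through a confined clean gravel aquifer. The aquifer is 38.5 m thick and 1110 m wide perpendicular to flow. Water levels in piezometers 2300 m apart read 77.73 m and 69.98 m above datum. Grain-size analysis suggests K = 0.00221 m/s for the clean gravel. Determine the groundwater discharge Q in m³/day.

Convert K: 0.00221 m/s × 86400 = 190.9 m/day.
Cross-sectional area A = 1110 × 38.5 = 42735 m².
Hydraulic gradient i = (77.73 − 69.98) / 2300 = 7.75 / 2300 = 0.003370.
Darcy's law: Q = K · A · i = 190.9 × 42735 × 0.003370 = 27496 m³/day.

27500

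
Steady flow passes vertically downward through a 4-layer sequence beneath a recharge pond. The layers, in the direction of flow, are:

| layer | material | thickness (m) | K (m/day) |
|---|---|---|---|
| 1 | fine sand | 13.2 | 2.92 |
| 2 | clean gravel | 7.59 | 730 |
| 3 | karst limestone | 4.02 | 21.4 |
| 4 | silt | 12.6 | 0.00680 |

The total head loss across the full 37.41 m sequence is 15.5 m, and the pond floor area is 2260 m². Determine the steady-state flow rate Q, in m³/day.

Flow is perpendicular to layering, so the layers act in series and the equivalent K is the thickness-weighted harmonic mean.
Total thickness L = 13.2 + 7.59 + 4.02 + 12.6 = 37.41 m.
Σ(b_i/K_i) = 13.2/2.92 + 7.59/730 + 4.02/21.4 + 12.6/0.00680 = 1858 d.
K_eq = L / Σ(b_i/K_i) = 37.41 / 1858 = 0.02014 m/day.
Q = K_eq · A · (Δh/L) = 0.02014 × 2260 × (15.5/37.41) = 18.86 m³/day.

18.9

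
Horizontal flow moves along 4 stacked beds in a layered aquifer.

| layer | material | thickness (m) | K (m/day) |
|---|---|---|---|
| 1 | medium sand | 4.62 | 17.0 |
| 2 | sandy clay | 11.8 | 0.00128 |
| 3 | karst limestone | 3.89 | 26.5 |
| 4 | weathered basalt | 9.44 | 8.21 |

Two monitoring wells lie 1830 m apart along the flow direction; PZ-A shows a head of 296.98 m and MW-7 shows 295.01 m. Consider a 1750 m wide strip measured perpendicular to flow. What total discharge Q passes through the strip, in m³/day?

Flow is parallel to layering, so each bed carries its own Darcy discharge and the transmissivities add.
Σ(K_i·b_i) = 17.0×4.62 + 0.00128×11.8 + 26.5×3.89 + 8.21×9.44 = 259.1 m²/day.
Hydraulic gradient i = (296.98 − 295.01) / 1830 = 1.97 / 1830 = 0.001077.
Q = Σ(K_i·b_i) · W · i = 259.1 × 1750 × 0.001077 = 488.2 m³/day.

488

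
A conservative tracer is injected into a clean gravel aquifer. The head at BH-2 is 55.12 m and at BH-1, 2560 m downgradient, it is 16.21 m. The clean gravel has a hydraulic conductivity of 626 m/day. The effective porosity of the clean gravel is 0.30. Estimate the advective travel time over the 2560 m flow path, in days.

80.7

Hydraulic gradient i = (55.12 − 16.21) / 2560 = 38.91 / 2560 = 0.01520.
Darcy flux q = K · i = 626.0 × 0.01520 = 9.515 m/day.
Seepage velocity v = q / n_e = 9.515 / 0.30 = 31.72 m/day.
Travel time t = L / v = 2560 / 31.72 = 80.72 days.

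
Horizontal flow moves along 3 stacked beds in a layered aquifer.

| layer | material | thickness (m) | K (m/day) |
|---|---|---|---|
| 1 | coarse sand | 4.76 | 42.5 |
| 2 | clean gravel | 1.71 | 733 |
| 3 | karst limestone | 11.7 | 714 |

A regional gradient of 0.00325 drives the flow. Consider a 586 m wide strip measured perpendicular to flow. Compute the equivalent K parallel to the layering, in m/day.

540

Flow is parallel to layering, so each bed carries its own Darcy discharge and the transmissivities add.
Σ(K_i·b_i) = 42.5×4.76 + 733×1.71 + 714×11.7 = 9810 m²/day.
Total thickness b = 18.17 m, so K_eq = Σ(K_i·b_i)/b = 539.9 m/day.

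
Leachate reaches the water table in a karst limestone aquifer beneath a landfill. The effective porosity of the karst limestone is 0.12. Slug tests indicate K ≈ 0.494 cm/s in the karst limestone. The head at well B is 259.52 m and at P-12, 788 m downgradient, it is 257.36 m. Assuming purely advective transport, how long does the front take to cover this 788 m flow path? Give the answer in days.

Convert K: 0.494 cm/s × 864 = 426.8 m/day.
Hydraulic gradient i = (259.52 − 257.36) / 788 = 2.16 / 788 = 0.002741.
Darcy flux q = K · i = 426.8 × 0.002741 = 1.170 m/day.
Seepage velocity v = q / n_e = 1.170 / 0.12 = 9.750 m/day.
Travel time t = L / v = 788 / 9.750 = 80.82 days.

80.8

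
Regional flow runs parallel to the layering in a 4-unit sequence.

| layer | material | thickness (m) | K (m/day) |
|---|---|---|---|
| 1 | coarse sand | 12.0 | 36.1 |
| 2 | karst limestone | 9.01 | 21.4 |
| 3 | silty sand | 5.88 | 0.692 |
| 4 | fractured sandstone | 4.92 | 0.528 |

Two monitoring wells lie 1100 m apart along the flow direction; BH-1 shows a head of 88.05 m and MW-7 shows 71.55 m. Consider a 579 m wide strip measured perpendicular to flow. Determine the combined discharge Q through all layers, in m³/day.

5490

Flow is parallel to layering, so each bed carries its own Darcy discharge and the transmissivities add.
Σ(K_i·b_i) = 36.1×12.0 + 21.4×9.01 + 0.692×5.88 + 0.528×4.92 = 632.7 m²/day.
Hydraulic gradient i = (88.05 − 71.55) / 1100 = 16.5 / 1100 = 0.01500.
Q = Σ(K_i·b_i) · W · i = 632.7 × 579 × 0.01500 = 5495 m³/day.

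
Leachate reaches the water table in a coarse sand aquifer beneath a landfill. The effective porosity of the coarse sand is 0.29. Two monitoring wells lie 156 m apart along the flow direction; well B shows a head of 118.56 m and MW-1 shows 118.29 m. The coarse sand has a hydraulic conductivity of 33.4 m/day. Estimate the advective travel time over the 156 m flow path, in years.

2.14

Hydraulic gradient i = (118.56 − 118.29) / 156 = 0.27 / 156 = 0.001731.
Darcy flux q = K · i = 33.40 × 0.001731 = 0.05781 m/day.
Seepage velocity v = q / n_e = 0.05781 / 0.29 = 0.1993 m/day.
Travel time t = L / v = 156 / 0.1993 = 782.6 days = 2.143 years.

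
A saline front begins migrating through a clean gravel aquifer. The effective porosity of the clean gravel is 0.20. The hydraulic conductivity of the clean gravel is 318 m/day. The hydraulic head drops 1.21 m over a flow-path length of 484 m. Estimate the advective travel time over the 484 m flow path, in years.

Hydraulic gradient i = Δh / L = 1.21 / 484 = 0.002500.
Darcy flux q = K · i = 318.0 × 0.002500 = 0.7950 m/day.
Seepage velocity v = q / n_e = 0.7950 / 0.20 = 3.975 m/day.
Travel time t = L / v = 484 / 3.975 = 121.8 days = 0.3334 years.

0.333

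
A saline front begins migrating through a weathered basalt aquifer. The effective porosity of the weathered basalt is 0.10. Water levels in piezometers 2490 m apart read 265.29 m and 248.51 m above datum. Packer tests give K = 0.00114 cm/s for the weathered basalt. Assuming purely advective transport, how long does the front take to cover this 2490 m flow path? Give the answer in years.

Convert K: 0.00114 cm/s × 864 = 0.9850 m/day.
Hydraulic gradient i = (265.29 − 248.51) / 2490 = 16.78 / 2490 = 0.006739.
Darcy flux q = K · i = 0.9850 × 0.006739 = 0.006638 m/day.
Seepage velocity v = q / n_e = 0.006638 / 0.10 = 0.06638 m/day.
Travel time t = L / v = 2490 / 0.06638 = 37514 days = 102.7 years.

103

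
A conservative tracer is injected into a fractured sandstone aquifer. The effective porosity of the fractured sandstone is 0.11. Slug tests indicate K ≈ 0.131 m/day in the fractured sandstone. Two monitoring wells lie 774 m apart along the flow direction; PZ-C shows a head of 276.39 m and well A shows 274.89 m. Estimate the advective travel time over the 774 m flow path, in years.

Hydraulic gradient i = (276.39 − 274.89) / 774 = 1.5 / 774 = 0.001938.
Darcy flux q = K · i = 0.1310 × 0.001938 = 0.0002539 m/day.
Seepage velocity v = q / n_e = 0.0002539 / 0.11 = 0.002308 m/day.
Travel time t = L / v = 774 / 0.002308 = 3.354e+05 days = 918.2 years.

918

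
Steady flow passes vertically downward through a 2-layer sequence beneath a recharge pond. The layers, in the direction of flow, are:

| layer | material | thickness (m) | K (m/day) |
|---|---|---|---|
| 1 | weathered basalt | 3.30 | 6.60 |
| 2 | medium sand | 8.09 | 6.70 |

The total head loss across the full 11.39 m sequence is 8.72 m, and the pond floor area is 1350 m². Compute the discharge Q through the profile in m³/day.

6890

Flow is perpendicular to layering, so the layers act in series and the equivalent K is the thickness-weighted harmonic mean.
Total thickness L = 3.30 + 8.09 = 11.39 m.
Σ(b_i/K_i) = 3.30/6.60 + 8.09/6.70 = 1.707 d.
K_eq = L / Σ(b_i/K_i) = 11.39 / 1.707 = 6.671 m/day.
Q = K_eq · A · (Δh/L) = 6.671 × 1350 × (8.72/11.39) = 6894 m³/day.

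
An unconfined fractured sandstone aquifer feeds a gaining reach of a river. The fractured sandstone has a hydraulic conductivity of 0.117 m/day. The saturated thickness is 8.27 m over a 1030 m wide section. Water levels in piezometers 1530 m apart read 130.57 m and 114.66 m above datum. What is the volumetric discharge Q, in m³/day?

10.4

Cross-sectional area A = 1030 × 8.27 = 8518 m².
Hydraulic gradient i = (130.57 − 114.66) / 1530 = 15.91 / 1530 = 0.01040.
Darcy's law: Q = K · A · i = 0.1170 × 8518 × 0.01040 = 10.36 m³/day.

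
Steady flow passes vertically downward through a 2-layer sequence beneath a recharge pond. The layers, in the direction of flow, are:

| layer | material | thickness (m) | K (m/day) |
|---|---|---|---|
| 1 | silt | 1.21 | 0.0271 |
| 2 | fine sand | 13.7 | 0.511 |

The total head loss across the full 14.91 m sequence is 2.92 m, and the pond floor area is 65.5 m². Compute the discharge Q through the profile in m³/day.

2.68

Flow is perpendicular to layering, so the layers act in series and the equivalent K is the thickness-weighted harmonic mean.
Total thickness L = 1.21 + 13.7 = 14.91 m.
Σ(b_i/K_i) = 1.21/0.0271 + 13.7/0.511 = 71.46 d.
K_eq = L / Σ(b_i/K_i) = 14.91 / 71.46 = 0.2086 m/day.
Q = K_eq · A · (Δh/L) = 0.2086 × 65.5 × (2.92/14.91) = 2.676 m³/day.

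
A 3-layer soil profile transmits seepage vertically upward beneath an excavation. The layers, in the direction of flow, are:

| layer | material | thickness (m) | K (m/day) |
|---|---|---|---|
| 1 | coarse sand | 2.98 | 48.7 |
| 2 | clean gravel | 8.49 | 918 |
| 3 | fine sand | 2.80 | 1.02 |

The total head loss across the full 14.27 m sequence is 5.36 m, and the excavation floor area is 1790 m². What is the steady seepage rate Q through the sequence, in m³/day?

Flow is perpendicular to layering, so the layers act in series and the equivalent K is the thickness-weighted harmonic mean.
Total thickness L = 2.98 + 8.49 + 2.80 = 14.27 m.
Σ(b_i/K_i) = 2.98/48.7 + 8.49/918 + 2.80/1.02 = 2.816 d.
K_eq = L / Σ(b_i/K_i) = 14.27 / 2.816 = 5.068 m/day.
Q = K_eq · A · (Δh/L) = 5.068 × 1790 × (5.36/14.27) = 3408 m³/day.

3410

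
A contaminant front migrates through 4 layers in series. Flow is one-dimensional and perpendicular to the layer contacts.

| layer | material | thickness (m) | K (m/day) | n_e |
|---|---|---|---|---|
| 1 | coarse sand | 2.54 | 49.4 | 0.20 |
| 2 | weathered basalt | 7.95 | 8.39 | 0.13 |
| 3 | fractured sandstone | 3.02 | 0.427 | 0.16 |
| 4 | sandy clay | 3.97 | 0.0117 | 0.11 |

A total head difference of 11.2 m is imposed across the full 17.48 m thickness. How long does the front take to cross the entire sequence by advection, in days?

76.3

With flow normal to the layers, continuity requires the same specific discharge q through every layer.
Σ(b_i/K_i) = 2.54/49.4 + 7.95/8.39 + 3.02/0.427 + 3.97/0.0117 = 347.4 d.
q = Δh / Σ(b_i/K_i) = 11.2 / 347.4 = 0.03224 m/day.
In each layer the seepage velocity is v_i = q/n_i, so the layer transit time is t_i = b_i·n_i / q:
  layer 1 (coarse sand): t_1 = 2.54 × 0.20 / 0.03224 = 15.76 d
  layer 2 (weathered basalt): t_2 = 7.95 × 0.13 / 0.03224 = 32.06 d
  layer 3 (fractured sandstone): t_3 = 3.02 × 0.16 / 0.03224 = 14.99 d
  layer 4 (sandy clay): t_4 = 3.97 × 0.11 / 0.03224 = 13.55 d
Total t = Σ t_i = 76.34 days.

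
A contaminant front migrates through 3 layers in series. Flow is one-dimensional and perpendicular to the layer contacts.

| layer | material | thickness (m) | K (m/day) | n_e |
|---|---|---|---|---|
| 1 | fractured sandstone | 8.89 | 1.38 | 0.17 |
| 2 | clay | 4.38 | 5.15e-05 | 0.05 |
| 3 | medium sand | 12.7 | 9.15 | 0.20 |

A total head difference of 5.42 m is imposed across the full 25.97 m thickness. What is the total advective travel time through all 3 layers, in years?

183

With flow normal to the layers, continuity requires the same specific discharge q through every layer.
Σ(b_i/K_i) = 8.89/1.38 + 4.38/5.15e-05 + 12.7/9.15 = 85056 d.
q = Δh / Σ(b_i/K_i) = 5.42 / 85056 = 6.372e-05 m/day.
In each layer the seepage velocity is v_i = q/n_i, so the layer transit time is t_i = b_i·n_i / q:
  layer 1 (fractured sandstone): t_1 = 8.89 × 0.17 / 6.372e-05 = 23717 d
  layer 2 (clay): t_2 = 4.38 × 0.05 / 6.372e-05 = 3437 d
  layer 3 (medium sand): t_3 = 12.7 × 0.20 / 6.372e-05 = 39860 d
Total t = Σ t_i = 67014 days = 183.5 years.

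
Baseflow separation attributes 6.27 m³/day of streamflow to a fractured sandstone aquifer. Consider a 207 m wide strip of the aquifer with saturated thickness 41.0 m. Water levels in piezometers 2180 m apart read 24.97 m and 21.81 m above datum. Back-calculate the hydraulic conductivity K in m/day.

0.510

Cross-sectional area A = 207 × 41.0 = 8487 m².
Hydraulic gradient i = (24.97 − 21.81) / 2180 = 3.16 / 2180 = 0.001450.
From Q = K·A·i, K = Q / (A·i) = 6.27 / (8487 × 0.001450) = 0.5097 m/day.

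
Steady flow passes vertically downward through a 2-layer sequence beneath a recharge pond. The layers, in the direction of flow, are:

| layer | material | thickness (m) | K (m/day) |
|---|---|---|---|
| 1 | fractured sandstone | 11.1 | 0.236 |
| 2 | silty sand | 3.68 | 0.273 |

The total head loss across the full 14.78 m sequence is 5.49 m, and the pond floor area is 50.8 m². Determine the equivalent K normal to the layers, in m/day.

0.244

Flow is perpendicular to layering, so the layers act in series and the equivalent K is the thickness-weighted harmonic mean.
Total thickness L = 11.1 + 3.68 = 14.78 m.
Σ(b_i/K_i) = 11.1/0.236 + 3.68/0.273 = 60.51 d.
K_eq = L / Σ(b_i/K_i) = 14.78 / 60.51 = 0.2442 m/day.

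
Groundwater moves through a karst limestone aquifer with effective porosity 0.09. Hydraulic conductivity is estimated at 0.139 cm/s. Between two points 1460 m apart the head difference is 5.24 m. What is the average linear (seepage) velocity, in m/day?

Convert K: 0.139 cm/s × 864 = 120.1 m/day.
Hydraulic gradient i = Δh / L = 5.24 / 1460 = 0.003589.
Darcy flux q = K · i = 120.1 × 0.003589 = 0.4310 m/day.
Seepage velocity v = q / n_e = 0.4310 / 0.09 = 4.789 m/day.

4.79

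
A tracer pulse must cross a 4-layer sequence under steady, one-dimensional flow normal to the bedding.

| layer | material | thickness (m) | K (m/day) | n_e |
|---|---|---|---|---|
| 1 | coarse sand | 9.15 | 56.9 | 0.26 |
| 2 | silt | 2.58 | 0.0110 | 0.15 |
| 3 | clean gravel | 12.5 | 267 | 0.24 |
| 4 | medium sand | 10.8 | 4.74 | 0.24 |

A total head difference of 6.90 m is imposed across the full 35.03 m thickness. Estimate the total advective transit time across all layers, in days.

With flow normal to the layers, continuity requires the same specific discharge q through every layer.
Σ(b_i/K_i) = 9.15/56.9 + 2.58/0.0110 + 12.5/267 + 10.8/4.74 = 237.0 d.
q = Δh / Σ(b_i/K_i) = 6.90 / 237.0 = 0.02911 m/day.
In each layer the seepage velocity is v_i = q/n_i, so the layer transit time is t_i = b_i·n_i / q:
  layer 1 (coarse sand): t_1 = 9.15 × 0.26 / 0.02911 = 81.72 d
  layer 2 (silt): t_2 = 2.58 × 0.15 / 0.02911 = 13.29 d
  layer 3 (clean gravel): t_3 = 12.5 × 0.24 / 0.02911 = 103.1 d
  layer 4 (medium sand): t_4 = 10.8 × 0.24 / 0.02911 = 89.04 d
Total t = Σ t_i = 287.1 days.

287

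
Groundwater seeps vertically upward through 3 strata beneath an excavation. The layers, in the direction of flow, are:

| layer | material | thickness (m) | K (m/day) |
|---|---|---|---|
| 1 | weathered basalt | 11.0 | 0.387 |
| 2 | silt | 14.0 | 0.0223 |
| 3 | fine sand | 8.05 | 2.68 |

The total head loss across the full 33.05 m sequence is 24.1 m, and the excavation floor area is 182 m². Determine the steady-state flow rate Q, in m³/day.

Flow is perpendicular to layering, so the layers act in series and the equivalent K is the thickness-weighted harmonic mean.
Total thickness L = 11.0 + 14.0 + 8.05 = 33.05 m.
Σ(b_i/K_i) = 11.0/0.387 + 14.0/0.0223 + 8.05/2.68 = 659.2 d.
K_eq = L / Σ(b_i/K_i) = 33.05 / 659.2 = 0.05013 m/day.
Q = K_eq · A · (Δh/L) = 0.05013 × 182 × (24.1/33.05) = 6.654 m³/day.

6.65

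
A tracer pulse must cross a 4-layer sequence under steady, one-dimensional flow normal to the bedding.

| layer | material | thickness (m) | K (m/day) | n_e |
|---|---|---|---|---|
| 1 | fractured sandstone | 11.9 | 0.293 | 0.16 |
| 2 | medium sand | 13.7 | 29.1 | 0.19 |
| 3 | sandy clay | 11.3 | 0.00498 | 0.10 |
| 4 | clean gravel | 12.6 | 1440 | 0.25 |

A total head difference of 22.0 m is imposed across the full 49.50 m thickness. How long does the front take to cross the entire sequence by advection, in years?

With flow normal to the layers, continuity requires the same specific discharge q through every layer.
Σ(b_i/K_i) = 11.9/0.293 + 13.7/29.1 + 11.3/0.00498 + 12.6/1440 = 2310 d.
q = Δh / Σ(b_i/K_i) = 22.0 / 2310 = 0.009523 m/day.
In each layer the seepage velocity is v_i = q/n_i, so the layer transit time is t_i = b_i·n_i / q:
  layer 1 (fractured sandstone): t_1 = 11.9 × 0.16 / 0.009523 = 199.9 d
  layer 2 (medium sand): t_2 = 13.7 × 0.19 / 0.009523 = 273.3 d
  layer 3 (sandy clay): t_3 = 11.3 × 0.10 / 0.009523 = 118.7 d
  layer 4 (clean gravel): t_4 = 12.6 × 0.25 / 0.009523 = 330.8 d
Total t = Σ t_i = 922.7 days = 2.526 years.

2.53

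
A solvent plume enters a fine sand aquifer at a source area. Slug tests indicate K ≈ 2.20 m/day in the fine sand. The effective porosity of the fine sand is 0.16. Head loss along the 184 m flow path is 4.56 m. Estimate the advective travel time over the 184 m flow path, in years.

1.48

Hydraulic gradient i = Δh / L = 4.56 / 184 = 0.02478.
Darcy flux q = K · i = 2.200 × 0.02478 = 0.05452 m/day.
Seepage velocity v = q / n_e = 0.05452 / 0.16 = 0.3408 m/day.
Travel time t = L / v = 184 / 0.3408 = 540.0 days = 1.478 years.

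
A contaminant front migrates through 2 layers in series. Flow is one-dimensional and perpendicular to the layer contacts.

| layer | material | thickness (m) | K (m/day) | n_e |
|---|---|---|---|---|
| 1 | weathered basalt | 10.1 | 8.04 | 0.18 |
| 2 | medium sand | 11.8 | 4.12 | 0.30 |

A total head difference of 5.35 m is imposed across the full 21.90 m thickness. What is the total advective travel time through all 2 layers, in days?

With flow normal to the layers, continuity requires the same specific discharge q through every layer.
Σ(b_i/K_i) = 10.1/8.04 + 11.8/4.12 = 4.120 d.
q = Δh / Σ(b_i/K_i) = 5.35 / 4.120 = 1.298 m/day.
In each layer the seepage velocity is v_i = q/n_i, so the layer transit time is t_i = b_i·n_i / q:
  layer 1 (weathered basalt): t_1 = 10.1 × 0.18 / 1.298 = 1.400 d
  layer 2 (medium sand): t_2 = 11.8 × 0.30 / 1.298 = 2.726 d
Total t = Σ t_i = 4.126 days.

4.13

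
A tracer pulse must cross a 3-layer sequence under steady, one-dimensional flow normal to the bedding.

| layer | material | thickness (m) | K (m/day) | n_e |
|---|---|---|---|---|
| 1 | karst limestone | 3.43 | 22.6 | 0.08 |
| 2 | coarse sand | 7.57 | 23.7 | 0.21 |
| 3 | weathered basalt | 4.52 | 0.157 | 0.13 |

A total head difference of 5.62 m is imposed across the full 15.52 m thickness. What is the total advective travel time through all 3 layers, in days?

With flow normal to the layers, continuity requires the same specific discharge q through every layer.
Σ(b_i/K_i) = 3.43/22.6 + 7.57/23.7 + 4.52/0.157 = 29.26 d.
q = Δh / Σ(b_i/K_i) = 5.62 / 29.26 = 0.1921 m/day.
In each layer the seepage velocity is v_i = q/n_i, so the layer transit time is t_i = b_i·n_i / q:
  layer 1 (karst limestone): t_1 = 3.43 × 0.08 / 0.1921 = 1.429 d
  layer 2 (coarse sand): t_2 = 7.57 × 0.21 / 0.1921 = 8.277 d
  layer 3 (weathered basalt): t_3 = 4.52 × 0.13 / 0.1921 = 3.059 d
Total t = Σ t_i = 12.76 days.

12.8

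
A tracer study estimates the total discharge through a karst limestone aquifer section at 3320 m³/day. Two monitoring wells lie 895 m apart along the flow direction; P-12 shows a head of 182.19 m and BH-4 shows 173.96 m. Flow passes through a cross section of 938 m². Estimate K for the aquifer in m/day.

Hydraulic gradient i = (182.19 − 173.96) / 895 = 8.23 / 895 = 0.009196.
From Q = K·A·i, K = Q / (A·i) = 3320 / (938.0 × 0.009196) = 384.9 m/day.

385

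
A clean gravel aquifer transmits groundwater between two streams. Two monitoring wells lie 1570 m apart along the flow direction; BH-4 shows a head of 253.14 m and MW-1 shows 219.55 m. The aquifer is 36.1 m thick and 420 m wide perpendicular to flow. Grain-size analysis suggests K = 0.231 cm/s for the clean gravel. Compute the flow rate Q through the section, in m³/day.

64700

Convert K: 0.231 cm/s × 864 = 199.6 m/day.
Cross-sectional area A = 420 × 36.1 = 15162 m².
Hydraulic gradient i = (253.14 − 219.55) / 1570 = 33.59 / 1570 = 0.02139.
Darcy's law: Q = K · A · i = 199.6 × 15162 × 0.02139 = 64743 m³/day.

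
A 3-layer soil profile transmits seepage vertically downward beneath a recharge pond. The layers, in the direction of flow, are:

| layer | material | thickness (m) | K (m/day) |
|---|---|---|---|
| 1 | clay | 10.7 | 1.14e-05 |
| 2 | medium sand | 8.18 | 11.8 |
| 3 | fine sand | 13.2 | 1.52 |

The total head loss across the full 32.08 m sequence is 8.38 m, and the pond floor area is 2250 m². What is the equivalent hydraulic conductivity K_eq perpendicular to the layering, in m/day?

Flow is perpendicular to layering, so the layers act in series and the equivalent K is the thickness-weighted harmonic mean.
Total thickness L = 10.7 + 8.18 + 13.2 = 32.08 m.
Σ(b_i/K_i) = 10.7/1.14e-05 + 8.18/11.8 + 13.2/1.52 = 9.386e+05 d.
K_eq = L / Σ(b_i/K_i) = 32.08 / 9.386e+05 = 3.418e-05 m/day.

3.42e-05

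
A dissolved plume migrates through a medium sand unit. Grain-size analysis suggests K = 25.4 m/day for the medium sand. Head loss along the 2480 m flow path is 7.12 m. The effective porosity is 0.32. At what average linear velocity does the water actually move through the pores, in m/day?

0.228

Hydraulic gradient i = Δh / L = 7.12 / 2480 = 0.002871.
Darcy flux q = K · i = 25.40 × 0.002871 = 0.07292 m/day.
Seepage velocity v = q / n_e = 0.07292 / 0.32 = 0.2279 m/day.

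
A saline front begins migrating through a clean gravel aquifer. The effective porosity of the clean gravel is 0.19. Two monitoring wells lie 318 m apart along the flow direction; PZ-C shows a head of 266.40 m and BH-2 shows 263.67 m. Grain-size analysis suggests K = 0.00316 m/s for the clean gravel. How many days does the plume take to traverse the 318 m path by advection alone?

25.8

Convert K: 0.00316 m/s × 86400 = 273.0 m/day.
Hydraulic gradient i = (266.40 − 263.67) / 318 = 2.73 / 318 = 0.008585.
Darcy flux q = K · i = 273.0 × 0.008585 = 2.344 m/day.
Seepage velocity v = q / n_e = 2.344 / 0.19 = 12.34 m/day.
Travel time t = L / v = 318 / 12.34 = 25.78 days.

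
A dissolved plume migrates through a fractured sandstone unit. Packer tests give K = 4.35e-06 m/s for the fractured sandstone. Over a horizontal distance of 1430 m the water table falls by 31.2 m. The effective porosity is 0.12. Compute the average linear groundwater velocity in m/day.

0.0683

Convert K: 4.35e-06 m/s × 86400 = 0.3758 m/day.
Hydraulic gradient i = Δh / L = 31.2 / 1430 = 0.02182.
Darcy flux q = K · i = 0.3758 × 0.02182 = 0.008200 m/day.
Seepage velocity v = q / n_e = 0.008200 / 0.12 = 0.06833 m/day.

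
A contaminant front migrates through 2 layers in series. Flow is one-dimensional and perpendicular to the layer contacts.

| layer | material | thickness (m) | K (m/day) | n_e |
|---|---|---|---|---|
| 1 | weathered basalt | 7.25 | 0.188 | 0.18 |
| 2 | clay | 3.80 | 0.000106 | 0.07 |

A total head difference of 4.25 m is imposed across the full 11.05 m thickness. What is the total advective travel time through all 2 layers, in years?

36.3

With flow normal to the layers, continuity requires the same specific discharge q through every layer.
Σ(b_i/K_i) = 7.25/0.188 + 3.80/0.000106 = 35888 d.
q = Δh / Σ(b_i/K_i) = 4.25 / 35888 = 0.0001184 m/day.
In each layer the seepage velocity is v_i = q/n_i, so the layer transit time is t_i = b_i·n_i / q:
  layer 1 (weathered basalt): t_1 = 7.25 × 0.18 / 0.0001184 = 11020 d
  layer 2 (clay): t_2 = 3.80 × 0.07 / 0.0001184 = 2246 d
Total t = Σ t_i = 13266 days = 36.32 years.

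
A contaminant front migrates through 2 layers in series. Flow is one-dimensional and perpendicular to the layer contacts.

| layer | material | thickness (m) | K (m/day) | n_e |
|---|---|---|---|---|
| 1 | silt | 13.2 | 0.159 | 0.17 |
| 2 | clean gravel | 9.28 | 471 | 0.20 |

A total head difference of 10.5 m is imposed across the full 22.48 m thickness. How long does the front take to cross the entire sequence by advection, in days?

32.4

With flow normal to the layers, continuity requires the same specific discharge q through every layer.
Σ(b_i/K_i) = 13.2/0.159 + 9.28/471 = 83.04 d.
q = Δh / Σ(b_i/K_i) = 10.5 / 83.04 = 0.1264 m/day.
In each layer the seepage velocity is v_i = q/n_i, so the layer transit time is t_i = b_i·n_i / q:
  layer 1 (silt): t_1 = 13.2 × 0.17 / 0.1264 = 17.75 d
  layer 2 (clean gravel): t_2 = 9.28 × 0.20 / 0.1264 = 14.68 d
Total t = Σ t_i = 32.42 days.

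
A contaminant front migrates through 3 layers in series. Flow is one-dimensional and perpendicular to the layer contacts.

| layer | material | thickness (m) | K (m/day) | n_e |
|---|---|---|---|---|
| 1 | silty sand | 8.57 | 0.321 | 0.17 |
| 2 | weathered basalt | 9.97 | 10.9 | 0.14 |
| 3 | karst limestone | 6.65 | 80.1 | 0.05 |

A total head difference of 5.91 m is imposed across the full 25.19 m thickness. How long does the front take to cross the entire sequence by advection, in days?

14.9

With flow normal to the layers, continuity requires the same specific discharge q through every layer.
Σ(b_i/K_i) = 8.57/0.321 + 9.97/10.9 + 6.65/80.1 = 27.70 d.
q = Δh / Σ(b_i/K_i) = 5.91 / 27.70 = 0.2134 m/day.
In each layer the seepage velocity is v_i = q/n_i, so the layer transit time is t_i = b_i·n_i / q:
  layer 1 (silty sand): t_1 = 8.57 × 0.17 / 0.2134 = 6.827 d
  layer 2 (weathered basalt): t_2 = 9.97 × 0.14 / 0.2134 = 6.541 d
  layer 3 (karst limestone): t_3 = 6.65 × 0.05 / 0.2134 = 1.558 d
Total t = Σ t_i = 14.93 days.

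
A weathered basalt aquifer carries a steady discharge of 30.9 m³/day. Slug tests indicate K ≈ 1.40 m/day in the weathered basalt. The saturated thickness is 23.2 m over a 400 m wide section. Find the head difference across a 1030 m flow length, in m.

2.45

Cross-sectional area A = 400 × 23.2 = 9280 m².
From Q = K·A·i, i = Q / (K·A) = 30.9 / (1.400 × 9280) = 0.002378.
Head loss Δh = i · L = 0.002378 × 1030 = 2.450 m.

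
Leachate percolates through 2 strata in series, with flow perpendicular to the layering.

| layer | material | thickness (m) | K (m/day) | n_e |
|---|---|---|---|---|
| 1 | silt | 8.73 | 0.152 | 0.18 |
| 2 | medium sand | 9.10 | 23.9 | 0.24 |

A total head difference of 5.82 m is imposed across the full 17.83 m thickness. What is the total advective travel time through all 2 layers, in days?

With flow normal to the layers, continuity requires the same specific discharge q through every layer.
Σ(b_i/K_i) = 8.73/0.152 + 9.10/23.9 = 57.81 d.
q = Δh / Σ(b_i/K_i) = 5.82 / 57.81 = 0.1007 m/day.
In each layer the seepage velocity is v_i = q/n_i, so the layer transit time is t_i = b_i·n_i / q:
  layer 1 (silt): t_1 = 8.73 × 0.18 / 0.1007 = 15.61 d
  layer 2 (medium sand): t_2 = 9.10 × 0.24 / 0.1007 = 21.70 d
Total t = Σ t_i = 37.31 days.

37.3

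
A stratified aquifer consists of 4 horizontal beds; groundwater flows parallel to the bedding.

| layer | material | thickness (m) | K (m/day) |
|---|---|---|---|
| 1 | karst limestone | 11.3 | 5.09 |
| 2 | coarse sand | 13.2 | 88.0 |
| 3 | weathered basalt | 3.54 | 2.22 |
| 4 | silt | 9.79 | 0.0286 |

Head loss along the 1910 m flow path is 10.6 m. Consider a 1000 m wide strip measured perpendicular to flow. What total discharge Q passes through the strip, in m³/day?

Flow is parallel to layering, so each bed carries its own Darcy discharge and the transmissivities add.
Σ(K_i·b_i) = 5.09×11.3 + 88.0×13.2 + 2.22×3.54 + 0.0286×9.79 = 1227 m²/day.
Hydraulic gradient i = Δh / L = 10.6 / 1910 = 0.005550.
Q = Σ(K_i·b_i) · W · i = 1227 × 1000 × 0.005550 = 6811 m³/day.

6810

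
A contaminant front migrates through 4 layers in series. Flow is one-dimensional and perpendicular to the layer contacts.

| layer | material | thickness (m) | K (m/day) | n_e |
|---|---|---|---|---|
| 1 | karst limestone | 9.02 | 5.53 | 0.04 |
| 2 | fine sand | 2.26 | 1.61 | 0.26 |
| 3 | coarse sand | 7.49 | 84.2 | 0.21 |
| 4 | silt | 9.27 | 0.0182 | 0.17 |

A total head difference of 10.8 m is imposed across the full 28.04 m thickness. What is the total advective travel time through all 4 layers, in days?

With flow normal to the layers, continuity requires the same specific discharge q through every layer.
Σ(b_i/K_i) = 9.02/5.53 + 2.26/1.61 + 7.49/84.2 + 9.27/0.0182 = 512.5 d.
q = Δh / Σ(b_i/K_i) = 10.8 / 512.5 = 0.02107 m/day.
In each layer the seepage velocity is v_i = q/n_i, so the layer transit time is t_i = b_i·n_i / q:
  layer 1 (karst limestone): t_1 = 9.02 × 0.04 / 0.02107 = 17.12 d
  layer 2 (fine sand): t_2 = 2.26 × 0.26 / 0.02107 = 27.88 d
  layer 3 (coarse sand): t_3 = 7.49 × 0.21 / 0.02107 = 74.63 d
  layer 4 (silt): t_4 = 9.27 × 0.17 / 0.02107 = 74.78 d
Total t = Σ t_i = 194.4 days.

194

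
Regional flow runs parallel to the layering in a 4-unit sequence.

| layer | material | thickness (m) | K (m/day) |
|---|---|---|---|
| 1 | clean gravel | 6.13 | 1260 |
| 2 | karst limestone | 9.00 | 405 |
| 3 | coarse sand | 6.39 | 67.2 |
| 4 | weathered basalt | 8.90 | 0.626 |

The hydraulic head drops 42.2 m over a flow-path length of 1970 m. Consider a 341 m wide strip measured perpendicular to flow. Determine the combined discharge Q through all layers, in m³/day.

Flow is parallel to layering, so each bed carries its own Darcy discharge and the transmissivities add.
Σ(K_i·b_i) = 1260×6.13 + 405×9.00 + 67.2×6.39 + 0.626×8.90 = 11804 m²/day.
Hydraulic gradient i = Δh / L = 42.2 / 1970 = 0.02142.
Q = Σ(K_i·b_i) · W · i = 11804 × 341 × 0.02142 = 86223 m³/day.

86200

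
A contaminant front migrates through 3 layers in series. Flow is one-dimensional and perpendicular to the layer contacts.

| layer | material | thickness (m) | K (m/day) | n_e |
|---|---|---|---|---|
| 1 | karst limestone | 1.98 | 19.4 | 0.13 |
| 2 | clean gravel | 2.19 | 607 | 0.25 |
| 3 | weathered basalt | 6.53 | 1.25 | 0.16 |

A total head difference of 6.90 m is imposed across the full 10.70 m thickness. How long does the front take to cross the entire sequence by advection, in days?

With flow normal to the layers, continuity requires the same specific discharge q through every layer.
Σ(b_i/K_i) = 1.98/19.4 + 2.19/607 + 6.53/1.25 = 5.330 d.
q = Δh / Σ(b_i/K_i) = 6.90 / 5.330 = 1.295 m/day.
In each layer the seepage velocity is v_i = q/n_i, so the layer transit time is t_i = b_i·n_i / q:
  layer 1 (karst limestone): t_1 = 1.98 × 0.13 / 1.295 = 0.1988 d
  layer 2 (clean gravel): t_2 = 2.19 × 0.25 / 1.295 = 0.4229 d
  layer 3 (weathered basalt): t_3 = 6.53 × 0.16 / 1.295 = 0.8070 d
Total t = Σ t_i = 1.429 days.

1.43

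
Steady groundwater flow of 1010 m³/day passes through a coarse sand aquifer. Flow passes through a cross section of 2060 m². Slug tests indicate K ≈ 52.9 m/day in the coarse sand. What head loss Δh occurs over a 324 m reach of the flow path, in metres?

From Q = K·A·i, i = Q / (K·A) = 1010 / (52.90 × 2060) = 0.009268.
Head loss Δh = i · L = 0.009268 × 324 = 3.003 m.

3.00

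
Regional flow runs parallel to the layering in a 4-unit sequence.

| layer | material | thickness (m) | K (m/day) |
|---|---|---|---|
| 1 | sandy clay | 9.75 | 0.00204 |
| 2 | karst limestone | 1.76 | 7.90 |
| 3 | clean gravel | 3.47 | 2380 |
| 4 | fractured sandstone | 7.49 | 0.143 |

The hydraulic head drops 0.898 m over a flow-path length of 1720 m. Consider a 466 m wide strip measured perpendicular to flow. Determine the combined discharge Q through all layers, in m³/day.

Flow is parallel to layering, so each bed carries its own Darcy discharge and the transmissivities add.
Σ(K_i·b_i) = 0.00204×9.75 + 7.90×1.76 + 2380×3.47 + 0.143×7.49 = 8274 m²/day.
Hydraulic gradient i = Δh / L = 0.898 / 1720 = 0.0005221.
Q = Σ(K_i·b_i) · W · i = 8274 × 466 × 0.0005221 = 2013 m³/day.

2010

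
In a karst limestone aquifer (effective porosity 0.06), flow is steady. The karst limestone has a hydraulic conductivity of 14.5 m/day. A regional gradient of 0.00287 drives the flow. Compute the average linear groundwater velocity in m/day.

Hydraulic gradient i = 0.00287.
Darcy flux q = K · i = 14.50 × 0.002870 = 0.04161 m/day.
Seepage velocity v = q / n_e = 0.04161 / 0.06 = 0.6936 m/day.

0.694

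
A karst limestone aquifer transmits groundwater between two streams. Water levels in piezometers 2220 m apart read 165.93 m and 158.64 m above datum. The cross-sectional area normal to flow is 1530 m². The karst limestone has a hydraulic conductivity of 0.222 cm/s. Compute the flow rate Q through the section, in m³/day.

964

Convert K: 0.222 cm/s × 864 = 191.8 m/day.
Hydraulic gradient i = (165.93 − 158.64) / 2220 = 7.29 / 2220 = 0.003284.
Darcy's law: Q = K · A · i = 191.8 × 1530 × 0.003284 = 963.7 m³/day.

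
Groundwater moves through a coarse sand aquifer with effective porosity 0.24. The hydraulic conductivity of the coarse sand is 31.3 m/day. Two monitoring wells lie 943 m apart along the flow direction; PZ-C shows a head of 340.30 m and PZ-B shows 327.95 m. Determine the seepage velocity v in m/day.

Hydraulic gradient i = (340.30 − 327.95) / 943 = 12.35 / 943 = 0.01310.
Darcy flux q = K · i = 31.30 × 0.01310 = 0.4099 m/day.
Seepage velocity v = q / n_e = 0.4099 / 0.24 = 1.708 m/day.

1.71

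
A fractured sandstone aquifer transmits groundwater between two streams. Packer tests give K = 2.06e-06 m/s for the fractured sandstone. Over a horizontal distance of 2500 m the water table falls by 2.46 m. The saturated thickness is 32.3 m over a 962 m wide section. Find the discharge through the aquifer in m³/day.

5.44

Convert K: 2.06e-06 m/s × 86400 = 0.1780 m/day.
Cross-sectional area A = 962 × 32.3 = 31073 m².
Hydraulic gradient i = Δh / L = 2.46 / 2500 = 0.0009840.
Darcy's law: Q = K · A · i = 0.1780 × 31073 × 0.0009840 = 5.442 m³/day.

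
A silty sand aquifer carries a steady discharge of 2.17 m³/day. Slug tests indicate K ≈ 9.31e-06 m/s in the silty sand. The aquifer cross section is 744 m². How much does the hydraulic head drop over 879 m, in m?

Convert K: 9.31e-06 m/s × 86400 = 0.8044 m/day.
From Q = K·A·i, i = Q / (K·A) = 2.17 / (0.8044 × 744.0) = 0.003626.
Head loss Δh = i · L = 0.003626 × 879 = 3.187 m.

3.19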